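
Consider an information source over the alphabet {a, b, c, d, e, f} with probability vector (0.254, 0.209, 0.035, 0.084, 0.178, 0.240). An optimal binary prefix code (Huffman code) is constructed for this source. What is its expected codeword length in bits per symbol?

2.416 bits/symbol

Repeatedly combine the two least-probable nodes; the expected code length is the sum of the merged weights.
merge 7/200 + 21/250 → 119/1000
merge 119/1000 + 89/500 → 297/1000
merge 209/1000 + 6/25 → 449/1000
merge 127/500 + 297/1000 → 551/1000
merge 449/1000 + 551/1000 → 1
L = 119/1000 + 297/1000 + 449/1000 + 551/1000 + 1 = 302/125 = 2.416 bits/symbol.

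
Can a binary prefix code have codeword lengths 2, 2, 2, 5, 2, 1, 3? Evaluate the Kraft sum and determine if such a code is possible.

With common denominator 2^5 = 32: Σ 2^(−ℓᵢ) = 8/32 + 8/32 + 8/32 + 1/32 + 8/32 + 16/32 + 4/32 = 53/32 = 1.65625.
Kraft's inequality requires Σ ≤ 1; here Σ = 1.65625 > 1, so no such prefix code exists.

1.65625; no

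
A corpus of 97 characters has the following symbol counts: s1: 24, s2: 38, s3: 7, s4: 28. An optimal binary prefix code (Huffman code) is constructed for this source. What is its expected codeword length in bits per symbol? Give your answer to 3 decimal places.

1.928 bits/symbol

Probabilities are the counts divided by 97.
Repeatedly combine the two least-probable nodes; the expected code length is the sum of the merged weights.
merge 7/97 + 24/97 → 31/97
merge 28/97 + 31/97 → 59/97
merge 38/97 + 59/97 → 1
L = 31/97 + 59/97 + 1 = 187/97 ≈ 1.928 bits/symbol.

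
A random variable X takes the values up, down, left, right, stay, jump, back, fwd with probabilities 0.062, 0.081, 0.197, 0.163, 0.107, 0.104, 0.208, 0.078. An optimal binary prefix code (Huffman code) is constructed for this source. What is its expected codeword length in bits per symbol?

2.92 bits/symbol

Repeatedly combine the two least-probable nodes; the expected code length is the sum of the merged weights.
merge 31/500 + 39/500 → 7/50
merge 81/1000 + 13/125 → 37/200
merge 107/1000 + 7/50 → 247/1000
merge 163/1000 + 37/200 → 87/250
merge 197/1000 + 26/125 → 81/200
merge 247/1000 + 87/250 → 119/200
merge 81/200 + 119/200 → 1
L = 7/50 + 37/200 + 247/1000 + 87/250 + 81/200 + 119/200 + 1 = 73/25 = 2.92 bits/symbol.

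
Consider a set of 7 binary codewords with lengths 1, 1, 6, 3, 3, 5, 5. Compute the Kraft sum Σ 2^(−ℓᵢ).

With common denominator 2^6 = 64: Σ 2^(−ℓᵢ) = 32/64 + 32/64 + 1/64 + 8/64 + 8/64 + 2/64 + 2/64 = 85/64 = 1.328125.

1.328125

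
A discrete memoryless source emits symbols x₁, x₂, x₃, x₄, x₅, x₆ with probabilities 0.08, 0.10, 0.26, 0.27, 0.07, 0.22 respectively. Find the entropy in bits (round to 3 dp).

2.388 bits

H = −Σ pᵢ log₂ pᵢ.
−0.08·log₂(0.08) = 0.2915
−0.10·log₂(0.10) = 0.3322
−0.26·log₂(0.26) = 0.5053
−0.27·log₂(0.27) = 0.5100
−0.07·log₂(0.07) = 0.2686
−0.22·log₂(0.22) = 0.4806
Sum ≈ 2.3881 → 2.388 bits.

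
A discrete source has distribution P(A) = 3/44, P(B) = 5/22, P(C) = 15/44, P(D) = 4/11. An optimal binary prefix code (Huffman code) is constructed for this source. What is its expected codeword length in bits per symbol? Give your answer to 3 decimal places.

Repeatedly combine the two least-probable nodes; the expected code length is the sum of the merged weights.
merge 3/44 + 5/22 → 13/44
merge 13/44 + 15/44 → 7/11
merge 4/11 + 7/11 → 1
L = 13/44 + 7/11 + 1 = 85/44 ≈ 1.932 bits/symbol.

1.932 bits/symbol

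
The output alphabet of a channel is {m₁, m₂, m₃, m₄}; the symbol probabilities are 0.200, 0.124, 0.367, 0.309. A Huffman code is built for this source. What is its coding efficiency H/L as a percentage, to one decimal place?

96.7%

Entropy H = −Σ p log₂ p ≈ 1.8921 bits.
Huffman merges: 31/250+1/5→81/250; 309/1000+81/250→633/1000; 367/1000+633/1000→1. L = 1957/1000 ≈ 1.9570.
Efficiency = H/L = 1.8921/1.9570 = 96.7%.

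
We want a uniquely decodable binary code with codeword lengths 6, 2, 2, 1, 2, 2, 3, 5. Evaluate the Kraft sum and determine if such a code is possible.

With common denominator 2^6 = 64: Σ 2^(−ℓᵢ) = 1/64 + 16/64 + 16/64 + 32/64 + 16/64 + 16/64 + 8/64 + 2/64 = 107/64 = 1.671875.
Kraft's inequality requires Σ ≤ 1; here Σ = 1.671875 > 1, so no such prefix code exists.

1.671875; no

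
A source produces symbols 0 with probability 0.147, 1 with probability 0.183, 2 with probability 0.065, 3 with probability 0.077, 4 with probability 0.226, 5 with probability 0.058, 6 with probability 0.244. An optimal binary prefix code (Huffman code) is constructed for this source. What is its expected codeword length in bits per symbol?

2.653 bits/symbol

Repeatedly combine the two least-probable nodes; the expected code length is the sum of the merged weights.
merge 29/500 + 13/200 → 123/1000
merge 77/1000 + 123/1000 → 1/5
merge 147/1000 + 183/1000 → 33/100
merge 1/5 + 113/500 → 213/500
merge 61/250 + 33/100 → 287/500
merge 213/500 + 287/500 → 1
L = 123/1000 + 1/5 + 33/100 + 213/500 + 287/500 + 1 = 2653/1000 = 2.653 bits/symbol.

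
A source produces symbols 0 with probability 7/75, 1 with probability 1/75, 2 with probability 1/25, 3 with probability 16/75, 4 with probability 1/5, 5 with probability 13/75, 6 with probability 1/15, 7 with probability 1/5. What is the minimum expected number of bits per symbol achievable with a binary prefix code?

2.76 bits/symbol

Repeatedly combine the two least-probable nodes; the expected code length is the sum of the merged weights.
merge 1/75 + 1/25 → 4/75
merge 4/75 + 1/15 → 3/25
merge 7/75 + 3/25 → 16/75
merge 13/75 + 1/5 → 28/75
merge 1/5 + 16/75 → 31/75
merge 16/75 + 28/75 → 44/75
merge 31/75 + 44/75 → 1
L = 4/75 + 3/25 + 16/75 + 28/75 + 31/75 + 44/75 + 1 = 69/25 = 2.76 bits/symbol.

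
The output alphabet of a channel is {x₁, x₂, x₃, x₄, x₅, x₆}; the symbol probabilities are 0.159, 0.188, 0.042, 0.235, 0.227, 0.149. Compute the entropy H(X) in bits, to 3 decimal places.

2.453 bits

H = −Σ pᵢ log₂ pᵢ.
−0.159·log₂(0.159) = 0.4218
−0.188·log₂(0.188) = 0.4533
−0.042·log₂(0.042) = 0.1921
−0.235·log₂(0.235) = 0.4910
−0.227·log₂(0.227) = 0.4856
−0.149·log₂(0.149) = 0.4092
Sum ≈ 2.4530 → 2.453 bits.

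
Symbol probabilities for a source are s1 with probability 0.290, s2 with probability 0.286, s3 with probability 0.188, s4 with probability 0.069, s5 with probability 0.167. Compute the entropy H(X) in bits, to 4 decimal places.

2.1851 bits

H = −Σ pᵢ log₂ pᵢ.
−0.290·log₂(0.290) = 0.5179
−0.286·log₂(0.286) = 0.5165
−0.188·log₂(0.188) = 0.4533
−0.069·log₂(0.069) = 0.2662
−0.167·log₂(0.167) = 0.4312
Sum ≈ 2.1851 → 2.1851 bits.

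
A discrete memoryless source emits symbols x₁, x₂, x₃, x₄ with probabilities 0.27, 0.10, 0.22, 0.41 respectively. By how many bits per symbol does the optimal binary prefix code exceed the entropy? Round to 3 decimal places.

Entropy H = −Σ p log₂ p ≈ 1.8502 bits.
Huffman merges: 1/10+11/50→8/25; 27/100+8/25→59/100; 41/100+59/100→1. L = 191/100 ≈ 1.9100.
L − H = 1.9100 − 1.8502 = 0.060 bits.

0.060 bits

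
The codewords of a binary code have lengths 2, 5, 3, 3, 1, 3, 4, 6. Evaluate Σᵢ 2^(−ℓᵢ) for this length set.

1.234375

With common denominator 2^6 = 64: Σ 2^(−ℓᵢ) = 16/64 + 2/64 + 8/64 + 8/64 + 32/64 + 8/64 + 4/64 + 1/64 = 79/64 = 1.234375.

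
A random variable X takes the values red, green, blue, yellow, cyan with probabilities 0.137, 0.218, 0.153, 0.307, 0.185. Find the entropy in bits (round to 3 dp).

H = −Σ pᵢ log₂ pᵢ.
−0.137·log₂(0.137) = 0.3929
−0.218·log₂(0.218) = 0.4791
−0.153·log₂(0.153) = 0.4144
−0.307·log₂(0.307) = 0.5230
−0.185·log₂(0.185) = 0.4504
Sum ≈ 2.2597 → 2.260 bits.

2.260 bits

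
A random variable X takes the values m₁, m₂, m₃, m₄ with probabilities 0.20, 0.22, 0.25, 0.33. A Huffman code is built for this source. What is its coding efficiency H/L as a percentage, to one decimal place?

98.6%

Entropy H = −Σ p log₂ p ≈ 1.9728 bits.
Huffman merges: 1/5+11/50→21/50; 1/4+33/100→29/50; 21/50+29/50→1. L = 2 ≈ 2.0000.
Efficiency = H/L = 1.9728/2.0000 = 98.6%.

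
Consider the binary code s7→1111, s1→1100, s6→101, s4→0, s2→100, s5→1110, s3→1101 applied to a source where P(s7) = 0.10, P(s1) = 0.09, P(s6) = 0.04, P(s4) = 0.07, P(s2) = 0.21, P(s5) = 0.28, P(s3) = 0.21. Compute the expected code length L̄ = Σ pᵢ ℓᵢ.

L̄ = Σ pᵢ·ℓᵢ = 0.10·4 + 0.09·4 + 0.04·3 + 0.07·1 + 0.21·3 + 0.28·4 + 0.21·4 = 3.54 bits/symbol.

3.54 bits/symbol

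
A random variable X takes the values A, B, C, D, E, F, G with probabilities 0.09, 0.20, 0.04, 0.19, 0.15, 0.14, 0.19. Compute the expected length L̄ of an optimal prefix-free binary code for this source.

2.74 bits/symbol

Repeatedly combine the two least-probable nodes; the expected code length is the sum of the merged weights.
merge 1/25 + 9/100 → 13/100
merge 13/100 + 7/50 → 27/100
merge 3/20 + 19/100 → 17/50
merge 19/100 + 1/5 → 39/100
merge 27/100 + 17/50 → 61/100
merge 39/100 + 61/100 → 1
L = 13/100 + 27/100 + 17/50 + 39/100 + 61/100 + 1 = 137/50 = 2.74 bits/symbol.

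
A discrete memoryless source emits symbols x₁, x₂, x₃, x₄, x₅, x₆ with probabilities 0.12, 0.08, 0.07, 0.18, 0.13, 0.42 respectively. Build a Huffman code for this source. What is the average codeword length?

2.31 bits/symbol

Repeatedly combine the two least-probable nodes; the expected code length is the sum of the merged weights.
merge 7/100 + 2/25 → 3/20
merge 3/25 + 13/100 → 1/4
merge 3/20 + 9/50 → 33/100
merge 1/4 + 33/100 → 29/50
merge 21/50 + 29/50 → 1
L = 3/20 + 1/4 + 33/100 + 29/50 + 1 = 231/100 = 2.31 bits/symbol.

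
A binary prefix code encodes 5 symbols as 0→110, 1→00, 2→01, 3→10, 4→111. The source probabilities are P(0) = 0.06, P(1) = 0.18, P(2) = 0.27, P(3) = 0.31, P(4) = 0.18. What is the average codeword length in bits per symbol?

L̄ = Σ pᵢ·ℓᵢ = 0.06·3 + 0.18·2 + 0.27·2 + 0.31·2 + 0.18·3 = 2.24 bits/symbol.

2.24 bits/symbol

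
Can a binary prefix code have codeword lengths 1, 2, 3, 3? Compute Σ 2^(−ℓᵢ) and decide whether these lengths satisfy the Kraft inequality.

With common denominator 2^3 = 8: Σ 2^(−ℓᵢ) = 4/8 + 2/8 + 1/8 + 1/8 = 8/8 = 1.
Kraft's inequality requires Σ ≤ 1; here Σ = 1 ≤ 1, so such a prefix code exists.

1; yes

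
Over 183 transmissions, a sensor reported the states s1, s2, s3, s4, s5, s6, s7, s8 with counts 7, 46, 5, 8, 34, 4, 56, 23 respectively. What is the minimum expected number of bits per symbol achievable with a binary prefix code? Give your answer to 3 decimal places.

Probabilities are the counts divided by 183.
Repeatedly combine the two least-probable nodes; the expected code length is the sum of the merged weights.
merge 4/183 + 5/183 → 3/61
merge 7/183 + 8/183 → 5/61
merge 3/61 + 5/61 → 8/61
merge 23/183 + 8/61 → 47/183
merge 34/183 + 46/183 → 80/183
merge 47/183 + 56/183 → 103/183
merge 80/183 + 103/183 → 1
L = 3/61 + 5/61 + 8/61 + 47/183 + 80/183 + 103/183 + 1 = 461/183 ≈ 2.519 bits/symbol.

2.519 bits/symbol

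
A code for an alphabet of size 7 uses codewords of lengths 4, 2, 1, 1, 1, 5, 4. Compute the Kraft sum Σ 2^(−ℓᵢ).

1.90625

With common denominator 2^5 = 32: Σ 2^(−ℓᵢ) = 2/32 + 8/32 + 16/32 + 16/32 + 16/32 + 1/32 + 2/32 = 61/32 = 1.90625.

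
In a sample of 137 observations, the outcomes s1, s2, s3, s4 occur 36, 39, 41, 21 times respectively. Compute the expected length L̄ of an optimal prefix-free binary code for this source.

Probabilities are the counts divided by 137.
Repeatedly combine the two least-probable nodes; the expected code length is the sum of the merged weights.
merge 21/137 + 36/137 → 57/137
merge 39/137 + 41/137 → 80/137
merge 57/137 + 80/137 → 1
L = 57/137 + 80/137 + 1 = 2 bits/symbol.

2 bits/symbol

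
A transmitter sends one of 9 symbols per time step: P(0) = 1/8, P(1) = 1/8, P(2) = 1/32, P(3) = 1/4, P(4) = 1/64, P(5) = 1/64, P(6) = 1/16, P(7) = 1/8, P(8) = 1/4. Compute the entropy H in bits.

2.71875 bits

Each probability is a power of 1/2, so log₂(1/p) is an integer.
H = Σ p·log₂(1/p) = 1/8·3 + 1/8·3 + 1/32·5 + 1/4·2 + 1/64·6 + 1/64·6 + 1/16·4 + 1/8·3 + 1/4·2 = 2.71875 bits.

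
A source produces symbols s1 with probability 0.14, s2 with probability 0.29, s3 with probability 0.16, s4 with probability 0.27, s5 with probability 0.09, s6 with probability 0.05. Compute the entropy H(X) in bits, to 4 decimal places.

H = −Σ pᵢ log₂ pᵢ.
−0.14·log₂(0.14) = 0.3971
−0.29·log₂(0.29) = 0.5179
−0.16·log₂(0.16) = 0.4230
−0.27·log₂(0.27) = 0.5100
−0.09·log₂(0.09) = 0.3127
−0.05·log₂(0.05) = 0.2161
Sum ≈ 2.3768 → 2.3768 bits.

2.3768 bits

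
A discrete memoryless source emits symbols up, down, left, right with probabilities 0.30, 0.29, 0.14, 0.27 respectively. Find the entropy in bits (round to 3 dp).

H = −Σ pᵢ log₂ pᵢ.
−0.30·log₂(0.30) = 0.5211
−0.29·log₂(0.29) = 0.5179
−0.14·log₂(0.14) = 0.3971
−0.27·log₂(0.27) = 0.5100
Sum ≈ 1.9461 → 1.946 bits.

1.946 bits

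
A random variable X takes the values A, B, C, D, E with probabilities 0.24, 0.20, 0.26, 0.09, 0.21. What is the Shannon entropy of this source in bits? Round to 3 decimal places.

H = −Σ pᵢ log₂ pᵢ.
−0.24·log₂(0.24) = 0.4941
−0.20·log₂(0.20) = 0.4644
−0.26·log₂(0.26) = 0.5053
−0.09·log₂(0.09) = 0.3127
−0.21·log₂(0.21) = 0.4728
Sum ≈ 2.2493 → 2.249 bits.

2.249 bits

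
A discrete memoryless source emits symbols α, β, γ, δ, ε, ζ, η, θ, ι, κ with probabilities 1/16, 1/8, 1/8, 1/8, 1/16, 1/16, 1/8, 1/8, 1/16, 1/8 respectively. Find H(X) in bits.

Each probability is a power of 1/2, so log₂(1/p) is an integer.
H = Σ p·log₂(1/p) = 1/16·4 + 1/8·3 + 1/8·3 + 1/8·3 + 1/16·4 + 1/16·4 + 1/8·3 + 1/8·3 + 1/16·4 + 1/8·3 = 3.25 bits.

3.25 bits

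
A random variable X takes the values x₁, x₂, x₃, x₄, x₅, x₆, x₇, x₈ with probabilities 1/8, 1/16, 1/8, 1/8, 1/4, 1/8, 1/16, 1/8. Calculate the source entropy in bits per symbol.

2.875 bits

Each probability is a power of 1/2, so log₂(1/p) is an integer.
H = Σ p·log₂(1/p) = 1/8·3 + 1/16·4 + 1/8·3 + 1/8·3 + 1/4·2 + 1/8·3 + 1/16·4 + 1/8·3 = 2.875 bits.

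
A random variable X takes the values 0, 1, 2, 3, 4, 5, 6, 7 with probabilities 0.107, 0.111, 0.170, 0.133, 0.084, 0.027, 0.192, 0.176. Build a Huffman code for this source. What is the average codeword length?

2.919 bits/symbol

Repeatedly combine the two least-probable nodes; the expected code length is the sum of the merged weights.
merge 27/1000 + 21/250 → 111/1000
merge 107/1000 + 111/1000 → 109/500
merge 111/1000 + 133/1000 → 61/250
merge 17/100 + 22/125 → 173/500
merge 24/125 + 109/500 → 41/100
merge 61/250 + 173/500 → 59/100
merge 41/100 + 59/100 → 1
L = 111/1000 + 109/500 + 61/250 + 173/500 + 41/100 + 59/100 + 1 = 2919/1000 = 2.919 bits/symbol.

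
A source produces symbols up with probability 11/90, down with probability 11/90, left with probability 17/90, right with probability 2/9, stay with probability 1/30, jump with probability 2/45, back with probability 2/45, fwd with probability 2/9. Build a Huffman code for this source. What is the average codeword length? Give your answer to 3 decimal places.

Repeatedly combine the two least-probable nodes; the expected code length is the sum of the merged weights.
merge 1/30 + 2/45 → 7/90
merge 2/45 + 7/90 → 11/90
merge 11/90 + 11/90 → 11/45
merge 11/90 + 17/90 → 14/45
merge 2/9 + 2/9 → 4/9
merge 11/45 + 14/45 → 5/9
merge 4/9 + 5/9 → 1
L = 7/90 + 11/90 + 11/45 + 14/45 + 4/9 + 5/9 + 1 = 124/45 ≈ 2.756 bits/symbol.

2.756 bits/symbol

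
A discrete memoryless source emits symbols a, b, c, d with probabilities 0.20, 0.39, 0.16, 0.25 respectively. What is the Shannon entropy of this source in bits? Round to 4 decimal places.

H = −Σ pᵢ log₂ pᵢ.
−0.20·log₂(0.20) = 0.4644
−0.39·log₂(0.39) = 0.5298
−0.16·log₂(0.16) = 0.4230
−0.25·log₂(0.25) = 0.5000
Sum ≈ 1.9172 → 1.9172 bits.

1.9172 bits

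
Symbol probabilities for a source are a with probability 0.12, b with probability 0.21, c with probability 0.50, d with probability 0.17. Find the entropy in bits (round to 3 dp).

1.774 bits

H = −Σ pᵢ log₂ pᵢ.
−0.12·log₂(0.12) = 0.3671
−0.21·log₂(0.21) = 0.4728
−0.50·log₂(0.50) = 0.5000
−0.17·log₂(0.17) = 0.4346
Sum ≈ 1.7745 → 1.774 bits.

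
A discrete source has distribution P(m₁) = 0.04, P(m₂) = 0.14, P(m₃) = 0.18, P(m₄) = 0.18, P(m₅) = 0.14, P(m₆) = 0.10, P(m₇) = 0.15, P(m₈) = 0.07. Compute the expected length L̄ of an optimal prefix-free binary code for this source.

Repeatedly combine the two least-probable nodes; the expected code length is the sum of the merged weights.
merge 1/25 + 7/100 → 11/100
merge 1/10 + 11/100 → 21/100
merge 7/50 + 7/50 → 7/25
merge 3/20 + 9/50 → 33/100
merge 9/50 + 21/100 → 39/100
merge 7/25 + 33/100 → 61/100
merge 39/100 + 61/100 → 1
L = 11/100 + 21/100 + 7/25 + 33/100 + 39/100 + 61/100 + 1 = 293/100 = 2.93 bits/symbol.

2.93 bits/symbol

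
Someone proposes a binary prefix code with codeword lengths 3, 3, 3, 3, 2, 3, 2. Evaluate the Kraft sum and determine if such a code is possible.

With common denominator 2^3 = 8: Σ 2^(−ℓᵢ) = 1/8 + 1/8 + 1/8 + 1/8 + 2/8 + 1/8 + 2/8 = 9/8 = 1.125.
Kraft's inequality requires Σ ≤ 1; here Σ = 1.125 > 1, so no such prefix code exists.

1.125; no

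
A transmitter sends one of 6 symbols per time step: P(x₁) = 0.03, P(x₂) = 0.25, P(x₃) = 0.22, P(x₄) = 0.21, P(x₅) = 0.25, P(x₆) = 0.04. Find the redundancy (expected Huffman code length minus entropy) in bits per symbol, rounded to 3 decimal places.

Entropy H = −Σ p log₂ p ≈ 2.2909 bits.
Huffman merges: 3/100+1/25→7/100; 7/100+21/100→7/25; 11/50+1/4→47/100; 1/4+7/25→53/100; 47/100+53/100→1. L = 47/20 ≈ 2.3500.
L − H = 2.3500 − 2.2909 = 0.059 bits.

0.059 bits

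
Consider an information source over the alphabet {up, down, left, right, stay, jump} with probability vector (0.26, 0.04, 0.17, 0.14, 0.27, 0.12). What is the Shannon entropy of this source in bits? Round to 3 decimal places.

2.400 bits

H = −Σ pᵢ log₂ pᵢ.
−0.26·log₂(0.26) = 0.5053
−0.04·log₂(0.04) = 0.1858
−0.17·log₂(0.17) = 0.4346
−0.14·log₂(0.14) = 0.3971
−0.27·log₂(0.27) = 0.5100
−0.12·log₂(0.12) = 0.3671
Sum ≈ 2.3998 → 2.400 bits.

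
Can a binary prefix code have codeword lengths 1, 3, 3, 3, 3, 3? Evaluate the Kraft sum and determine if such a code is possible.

1.125; no

With common denominator 2^3 = 8: Σ 2^(−ℓᵢ) = 4/8 + 1/8 + 1/8 + 1/8 + 1/8 + 1/8 = 9/8 = 1.125.
Kraft's inequality requires Σ ≤ 1; here Σ = 1.125 > 1, so no such prefix code exists.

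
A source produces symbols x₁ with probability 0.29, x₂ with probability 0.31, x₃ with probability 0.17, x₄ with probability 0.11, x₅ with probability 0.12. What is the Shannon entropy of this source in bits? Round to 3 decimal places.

H = −Σ pᵢ log₂ pᵢ.
−0.29·log₂(0.29) = 0.5179
−0.31·log₂(0.31) = 0.5238
−0.17·log₂(0.17) = 0.4346
−0.11·log₂(0.11) = 0.3503
−0.12·log₂(0.12) = 0.3671
Sum ≈ 2.1936 → 2.194 bits.

2.194 bits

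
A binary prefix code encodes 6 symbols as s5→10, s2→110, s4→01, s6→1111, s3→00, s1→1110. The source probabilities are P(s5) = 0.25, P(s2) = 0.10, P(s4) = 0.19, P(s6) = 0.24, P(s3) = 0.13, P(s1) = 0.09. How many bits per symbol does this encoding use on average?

2.76 bits/symbol

L̄ = Σ pᵢ·ℓᵢ = 0.25·2 + 0.10·3 + 0.19·2 + 0.24·4 + 0.13·2 + 0.09·4 = 2.76 bits/symbol.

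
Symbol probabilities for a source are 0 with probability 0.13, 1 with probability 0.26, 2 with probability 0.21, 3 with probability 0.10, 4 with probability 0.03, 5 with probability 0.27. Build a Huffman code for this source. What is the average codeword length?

Repeatedly combine the two least-probable nodes; the expected code length is the sum of the merged weights.
merge 3/100 + 1/10 → 13/100
merge 13/100 + 13/100 → 13/50
merge 21/100 + 13/50 → 47/100
merge 13/50 + 27/100 → 53/100
merge 47/100 + 53/100 → 1
L = 13/100 + 13/50 + 47/100 + 53/100 + 1 = 239/100 = 2.39 bits/symbol.

2.39 bits/symbol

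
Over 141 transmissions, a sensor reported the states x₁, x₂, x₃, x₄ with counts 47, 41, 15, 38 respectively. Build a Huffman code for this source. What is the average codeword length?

2 bits/symbol

Probabilities are the counts divided by 141.
Repeatedly combine the two least-probable nodes; the expected code length is the sum of the merged weights.
merge 5/47 + 38/141 → 53/141
merge 41/141 + 1/3 → 88/141
merge 53/141 + 88/141 → 1
L = 53/141 + 88/141 + 1 = 2 bits/symbol.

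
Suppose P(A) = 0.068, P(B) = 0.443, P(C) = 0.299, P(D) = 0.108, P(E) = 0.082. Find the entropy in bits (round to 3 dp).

H = −Σ pᵢ log₂ pᵢ.
−0.068·log₂(0.068) = 0.2637
−0.443·log₂(0.443) = 0.5204
−0.299·log₂(0.299) = 0.5208
−0.108·log₂(0.108) = 0.3468
−0.082·log₂(0.082) = 0.2959
Sum ≈ 1.9475 → 1.948 bits.

1.948 bits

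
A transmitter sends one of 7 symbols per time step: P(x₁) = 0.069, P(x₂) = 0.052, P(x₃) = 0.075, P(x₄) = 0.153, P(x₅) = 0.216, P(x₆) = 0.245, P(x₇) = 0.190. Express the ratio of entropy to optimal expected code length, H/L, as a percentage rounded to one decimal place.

98.2%

Entropy H = −Σ p log₂ p ≈ 2.6125 bits.
Huffman merges: 13/250+69/1000→121/1000; 3/40+121/1000→49/250; 153/1000+19/100→343/1000; 49/250+27/125→103/250; 49/200+343/1000→147/250; 103/250+147/250→1. L = 133/50 ≈ 2.6600.
Efficiency = H/L = 2.6125/2.6600 = 98.2%.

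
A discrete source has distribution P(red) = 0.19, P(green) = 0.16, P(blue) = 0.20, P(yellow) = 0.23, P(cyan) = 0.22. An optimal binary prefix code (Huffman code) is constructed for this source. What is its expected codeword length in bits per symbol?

2.35 bits/symbol

Repeatedly combine the two least-probable nodes; the expected code length is the sum of the merged weights.
merge 4/25 + 19/100 → 7/20
merge 1/5 + 11/50 → 21/50
merge 23/100 + 7/20 → 29/50
merge 21/50 + 29/50 → 1
L = 7/20 + 21/50 + 29/50 + 1 = 47/20 = 2.35 bits/symbol.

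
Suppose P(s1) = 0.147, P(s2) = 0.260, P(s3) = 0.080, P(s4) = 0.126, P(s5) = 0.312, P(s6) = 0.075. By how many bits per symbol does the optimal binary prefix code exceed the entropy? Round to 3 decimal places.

0.043 bits

Entropy H = −Σ p log₂ p ≈ 2.3845 bits.
Huffman merges: 3/40+2/25→31/200; 63/500+147/1000→273/1000; 31/200+13/50→83/200; 273/1000+39/125→117/200; 83/200+117/200→1. L = 607/250 ≈ 2.4280.
L − H = 2.4280 − 2.3845 = 0.043 bits.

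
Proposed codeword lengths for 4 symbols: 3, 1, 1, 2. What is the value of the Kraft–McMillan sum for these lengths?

With common denominator 2^3 = 8: Σ 2^(−ℓᵢ) = 1/8 + 4/8 + 4/8 + 2/8 = 11/8 = 1.375.

1.375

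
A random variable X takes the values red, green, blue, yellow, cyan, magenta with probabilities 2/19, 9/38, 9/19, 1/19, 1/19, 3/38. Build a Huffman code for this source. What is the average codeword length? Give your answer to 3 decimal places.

Repeatedly combine the two least-probable nodes; the expected code length is the sum of the merged weights.
merge 1/19 + 1/19 → 2/19
merge 3/38 + 2/19 → 7/38
merge 2/19 + 7/38 → 11/38
merge 9/38 + 11/38 → 10/19
merge 9/19 + 10/19 → 1
L = 2/19 + 7/38 + 11/38 + 10/19 + 1 = 40/19 ≈ 2.105 bits/symbol.

2.105 bits/symbol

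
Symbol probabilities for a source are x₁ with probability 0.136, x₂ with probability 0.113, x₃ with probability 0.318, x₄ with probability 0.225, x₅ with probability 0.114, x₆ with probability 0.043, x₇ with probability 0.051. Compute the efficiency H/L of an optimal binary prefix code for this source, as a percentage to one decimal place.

Entropy H = −Σ p log₂ p ≈ 2.5280 bits.
Huffman merges: 43/1000+51/1000→47/500; 47/500+113/1000→207/1000; 57/500+17/125→1/4; 207/1000+9/40→54/125; 1/4+159/500→71/125; 54/125+71/125→1. L = 2551/1000 ≈ 2.5510.
Efficiency = H/L = 2.5280/2.5510 = 99.1%.

99.1%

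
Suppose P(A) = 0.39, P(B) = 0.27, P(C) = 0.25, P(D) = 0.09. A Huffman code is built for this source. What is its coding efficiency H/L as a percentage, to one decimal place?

95.0%

Entropy H = −Σ p log₂ p ≈ 1.8525 bits.
Huffman merges: 9/100+1/4→17/50; 27/100+17/50→61/100; 39/100+61/100→1. L = 39/20 ≈ 1.9500.
Efficiency = H/L = 1.8525/1.9500 = 95.0%.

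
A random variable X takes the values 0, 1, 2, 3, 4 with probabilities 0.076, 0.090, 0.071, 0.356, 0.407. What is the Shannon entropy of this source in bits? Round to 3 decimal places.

H = −Σ pᵢ log₂ pᵢ.
−0.076·log₂(0.076) = 0.2826
−0.090·log₂(0.090) = 0.3127
−0.071·log₂(0.071) = 0.2709
−0.356·log₂(0.356) = 0.5305
−0.407·log₂(0.407) = 0.5278
Sum ≈ 1.9244 → 1.924 bits.

1.924 bits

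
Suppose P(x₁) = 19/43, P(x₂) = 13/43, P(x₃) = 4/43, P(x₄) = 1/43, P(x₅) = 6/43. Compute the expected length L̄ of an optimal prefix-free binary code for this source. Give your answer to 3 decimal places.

1.930 bits/symbol

Repeatedly combine the two least-probable nodes; the expected code length is the sum of the merged weights.
merge 1/43 + 4/43 → 5/43
merge 5/43 + 6/43 → 11/43
merge 11/43 + 13/43 → 24/43
merge 19/43 + 24/43 → 1
L = 5/43 + 11/43 + 24/43 + 1 = 83/43 ≈ 1.930 bits/symbol.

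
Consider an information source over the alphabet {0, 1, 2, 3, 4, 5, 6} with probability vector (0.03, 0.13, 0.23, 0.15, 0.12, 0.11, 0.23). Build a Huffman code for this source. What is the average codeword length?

Repeatedly combine the two least-probable nodes; the expected code length is the sum of the merged weights.
merge 3/100 + 11/100 → 7/50
merge 3/25 + 13/100 → 1/4
merge 7/50 + 3/20 → 29/100
merge 23/100 + 23/100 → 23/50
merge 1/4 + 29/100 → 27/50
merge 23/50 + 27/50 → 1
L = 7/50 + 1/4 + 29/100 + 23/50 + 27/50 + 1 = 67/25 = 2.68 bits/symbol.

2.68 bits/symbol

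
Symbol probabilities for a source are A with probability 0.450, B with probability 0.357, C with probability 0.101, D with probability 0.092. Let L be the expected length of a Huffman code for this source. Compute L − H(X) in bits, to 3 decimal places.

0.043 bits

Entropy H = −Σ p log₂ p ≈ 1.6997 bits.
Huffman merges: 23/250+101/1000→193/1000; 193/1000+357/1000→11/20; 9/20+11/20→1. L = 1743/1000 ≈ 1.7430.
L − H = 1.7430 − 1.6997 = 0.043 bits.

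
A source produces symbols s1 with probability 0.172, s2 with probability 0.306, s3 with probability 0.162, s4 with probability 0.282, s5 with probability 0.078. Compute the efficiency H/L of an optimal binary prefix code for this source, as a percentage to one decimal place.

Entropy H = −Σ p log₂ p ≈ 2.1870 bits.
Huffman merges: 39/500+81/500→6/25; 43/250+6/25→103/250; 141/500+153/500→147/250; 103/250+147/250→1. L = 56/25 ≈ 2.2400.
Efficiency = H/L = 2.1870/2.2400 = 97.6%.

97.6%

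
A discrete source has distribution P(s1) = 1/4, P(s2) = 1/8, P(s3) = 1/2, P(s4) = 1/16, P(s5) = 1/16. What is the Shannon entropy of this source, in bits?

Each probability is a power of 1/2, so log₂(1/p) is an integer.
H = Σ p·log₂(1/p) = 1/4·2 + 1/8·3 + 1/2·1 + 1/16·4 + 1/16·4 = 1.875 bits.

1.875 bits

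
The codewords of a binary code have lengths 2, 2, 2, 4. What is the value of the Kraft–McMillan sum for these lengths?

With common denominator 2^4 = 16: Σ 2^(−ℓᵢ) = 4/16 + 4/16 + 4/16 + 1/16 = 13/16 = 0.8125.

0.8125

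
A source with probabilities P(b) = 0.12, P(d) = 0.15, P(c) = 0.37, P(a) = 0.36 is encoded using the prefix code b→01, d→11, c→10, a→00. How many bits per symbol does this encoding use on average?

L̄ = Σ pᵢ·ℓᵢ = 0.12·2 + 0.15·2 + 0.37·2 + 0.36·2 = 2 bits/symbol.

2 bits/symbol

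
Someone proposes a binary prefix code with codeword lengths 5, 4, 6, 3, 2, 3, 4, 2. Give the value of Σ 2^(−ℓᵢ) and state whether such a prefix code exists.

With common denominator 2^6 = 64: Σ 2^(−ℓᵢ) = 2/64 + 4/64 + 1/64 + 8/64 + 16/64 + 8/64 + 4/64 + 16/64 = 59/64 = 0.921875.
Kraft's inequality requires Σ ≤ 1; here Σ = 0.921875 ≤ 1, so such a prefix code exists.

0.921875; yes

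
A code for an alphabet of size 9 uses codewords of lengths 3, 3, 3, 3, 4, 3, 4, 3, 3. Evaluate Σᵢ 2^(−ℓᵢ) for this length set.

With common denominator 2^4 = 16: Σ 2^(−ℓᵢ) = 2/16 + 2/16 + 2/16 + 2/16 + 1/16 + 2/16 + 1/16 + 2/16 + 2/16 = 16/16 = 1.

1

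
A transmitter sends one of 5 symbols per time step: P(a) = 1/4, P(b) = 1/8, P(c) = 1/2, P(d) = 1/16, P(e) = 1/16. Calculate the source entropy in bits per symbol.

Each probability is a power of 1/2, so log₂(1/p) is an integer.
H = Σ p·log₂(1/p) = 1/4·2 + 1/8·3 + 1/2·1 + 1/16·4 + 1/16·4 = 1.875 bits.

1.875 bits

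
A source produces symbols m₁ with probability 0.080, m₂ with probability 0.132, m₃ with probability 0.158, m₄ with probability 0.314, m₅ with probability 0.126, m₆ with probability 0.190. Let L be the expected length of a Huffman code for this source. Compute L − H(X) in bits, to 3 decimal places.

Entropy H = −Σ p log₂ p ≈ 2.4543 bits.
Huffman merges: 2/25+63/500→103/500; 33/250+79/500→29/100; 19/100+103/500→99/250; 29/100+157/500→151/250; 99/250+151/250→1. L = 312/125 ≈ 2.4960.
L − H = 2.4960 − 2.4543 = 0.042 bits.

0.042 bits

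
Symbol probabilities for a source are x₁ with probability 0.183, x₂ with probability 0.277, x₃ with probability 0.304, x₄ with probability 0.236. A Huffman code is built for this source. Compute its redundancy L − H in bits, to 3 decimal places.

0.025 bits

Entropy H = −Σ p log₂ p ≈ 1.9752 bits.
Huffman merges: 183/1000+59/250→419/1000; 277/1000+38/125→581/1000; 419/1000+581/1000→1. L = 2 ≈ 2.0000.
L − H = 2.0000 − 1.9752 = 0.025 bits.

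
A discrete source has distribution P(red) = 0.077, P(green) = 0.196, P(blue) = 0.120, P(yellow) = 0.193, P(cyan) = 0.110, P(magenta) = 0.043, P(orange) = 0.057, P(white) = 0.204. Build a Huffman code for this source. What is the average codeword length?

Repeatedly combine the two least-probable nodes; the expected code length is the sum of the merged weights.
merge 43/1000 + 57/1000 → 1/10
merge 77/1000 + 1/10 → 177/1000
merge 11/100 + 3/25 → 23/100
merge 177/1000 + 193/1000 → 37/100
merge 49/250 + 51/250 → 2/5
merge 23/100 + 37/100 → 3/5
merge 2/5 + 3/5 → 1
L = 1/10 + 177/1000 + 23/100 + 37/100 + 2/5 + 3/5 + 1 = 2877/1000 = 2.877 bits/symbol.

2.877 bits/symbol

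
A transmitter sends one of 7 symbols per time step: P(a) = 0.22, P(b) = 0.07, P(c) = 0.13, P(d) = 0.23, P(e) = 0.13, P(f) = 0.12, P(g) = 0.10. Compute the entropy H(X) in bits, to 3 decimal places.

2.701 bits

H = −Σ pᵢ log₂ pᵢ.
−0.22·log₂(0.22) = 0.4806
−0.07·log₂(0.07) = 0.2686
−0.13·log₂(0.13) = 0.3826
−0.23·log₂(0.23) = 0.4877
−0.13·log₂(0.13) = 0.3826
−0.12·log₂(0.12) = 0.3671
−0.10·log₂(0.10) = 0.3322
Sum ≈ 2.7013 → 2.701 bits.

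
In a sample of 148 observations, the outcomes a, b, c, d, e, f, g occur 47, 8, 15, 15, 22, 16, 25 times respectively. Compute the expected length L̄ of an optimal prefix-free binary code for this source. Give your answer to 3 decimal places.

Probabilities are the counts divided by 148.
Repeatedly combine the two least-probable nodes; the expected code length is the sum of the merged weights.
merge 2/37 + 15/148 → 23/148
merge 15/148 + 4/37 → 31/148
merge 11/74 + 23/148 → 45/148
merge 25/148 + 31/148 → 14/37
merge 45/148 + 47/148 → 23/37
merge 14/37 + 23/37 → 1
L = 23/148 + 31/148 + 45/148 + 14/37 + 23/37 + 1 = 395/148 ≈ 2.669 bits/symbol.

2.669 bits/symbol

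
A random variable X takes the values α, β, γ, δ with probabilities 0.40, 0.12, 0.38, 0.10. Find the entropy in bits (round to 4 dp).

1.7585 bits

H = −Σ pᵢ log₂ pᵢ.
−0.40·log₂(0.40) = 0.5288
−0.12·log₂(0.12) = 0.3671
−0.38·log₂(0.38) = 0.5305
−0.10·log₂(0.10) = 0.3322
Sum ≈ 1.7585 → 1.7585 bits.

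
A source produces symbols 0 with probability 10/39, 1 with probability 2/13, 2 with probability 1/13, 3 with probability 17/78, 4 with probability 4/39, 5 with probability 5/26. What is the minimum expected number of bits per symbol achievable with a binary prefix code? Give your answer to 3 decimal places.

2.513 bits/symbol

Repeatedly combine the two least-probable nodes; the expected code length is the sum of the merged weights.
merge 1/13 + 4/39 → 7/39
merge 2/13 + 7/39 → 1/3
merge 5/26 + 17/78 → 16/39
merge 10/39 + 1/3 → 23/39
merge 16/39 + 23/39 → 1
L = 7/39 + 1/3 + 16/39 + 23/39 + 1 = 98/39 ≈ 2.513 bits/symbol.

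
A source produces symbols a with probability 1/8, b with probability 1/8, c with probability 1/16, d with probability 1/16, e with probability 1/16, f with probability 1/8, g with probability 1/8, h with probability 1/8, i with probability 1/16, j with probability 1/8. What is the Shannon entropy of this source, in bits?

3.25 bits

Each probability is a power of 1/2, so log₂(1/p) is an integer.
H = Σ p·log₂(1/p) = 1/8·3 + 1/8·3 + 1/16·4 + 1/16·4 + 1/16·4 + 1/8·3 + 1/8·3 + 1/8·3 + 1/16·4 + 1/8·3 = 3.25 bits.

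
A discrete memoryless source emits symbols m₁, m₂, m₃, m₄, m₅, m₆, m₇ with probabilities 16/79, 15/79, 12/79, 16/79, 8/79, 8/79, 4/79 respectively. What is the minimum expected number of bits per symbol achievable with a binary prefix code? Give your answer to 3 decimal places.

Repeatedly combine the two least-probable nodes; the expected code length is the sum of the merged weights.
merge 4/79 + 8/79 → 12/79
merge 8/79 + 12/79 → 20/79
merge 12/79 + 15/79 → 27/79
merge 16/79 + 16/79 → 32/79
merge 20/79 + 27/79 → 47/79
merge 32/79 + 47/79 → 1
L = 12/79 + 20/79 + 27/79 + 32/79 + 47/79 + 1 = 217/79 ≈ 2.747 bits/symbol.

2.747 bits/symbol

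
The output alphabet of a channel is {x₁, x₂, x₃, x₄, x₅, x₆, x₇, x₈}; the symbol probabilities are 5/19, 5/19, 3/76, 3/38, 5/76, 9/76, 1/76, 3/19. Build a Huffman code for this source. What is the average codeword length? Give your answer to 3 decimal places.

Repeatedly combine the two least-probable nodes; the expected code length is the sum of the merged weights.
merge 1/76 + 3/76 → 1/19
merge 1/19 + 5/76 → 9/76
merge 3/38 + 9/76 → 15/76
merge 9/76 + 3/19 → 21/76
merge 15/76 + 5/19 → 35/76
merge 5/19 + 21/76 → 41/76
merge 35/76 + 41/76 → 1
L = 1/19 + 9/76 + 15/76 + 21/76 + 35/76 + 41/76 + 1 = 201/76 ≈ 2.645 bits/symbol.

2.645 bits/symbol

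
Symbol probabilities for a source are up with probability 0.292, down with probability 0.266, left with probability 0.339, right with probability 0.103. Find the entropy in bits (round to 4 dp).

1.8936 bits

H = −Σ pᵢ log₂ pᵢ.
−0.292·log₂(0.292) = 0.5186
−0.266·log₂(0.266) = 0.5082
−0.339·log₂(0.339) = 0.5291
−0.103·log₂(0.103) = 0.3378
Sum ≈ 1.8936 → 1.8936 bits.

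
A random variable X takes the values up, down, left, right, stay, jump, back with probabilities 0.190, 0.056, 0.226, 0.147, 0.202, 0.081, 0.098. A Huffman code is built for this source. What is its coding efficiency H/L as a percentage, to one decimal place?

Entropy H = −Σ p log₂ p ≈ 2.6679 bits.
Huffman merges: 7/125+81/1000→137/1000; 49/500+137/1000→47/200; 147/1000+19/100→337/1000; 101/500+113/500→107/250; 47/200+337/1000→143/250; 107/250+143/250→1. L = 2709/1000 ≈ 2.7090.
Efficiency = H/L = 2.6679/2.7090 = 98.5%.

98.5%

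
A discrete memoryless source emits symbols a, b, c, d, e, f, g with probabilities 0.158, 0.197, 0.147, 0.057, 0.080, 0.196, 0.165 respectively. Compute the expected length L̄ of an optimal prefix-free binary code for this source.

Repeatedly combine the two least-probable nodes; the expected code length is the sum of the merged weights.
merge 57/1000 + 2/25 → 137/1000
merge 137/1000 + 147/1000 → 71/250
merge 79/500 + 33/200 → 323/1000
merge 49/250 + 197/1000 → 393/1000
merge 71/250 + 323/1000 → 607/1000
merge 393/1000 + 607/1000 → 1
L = 137/1000 + 71/250 + 323/1000 + 393/1000 + 607/1000 + 1 = 343/125 = 2.744 bits/symbol.

2.744 bits/symbol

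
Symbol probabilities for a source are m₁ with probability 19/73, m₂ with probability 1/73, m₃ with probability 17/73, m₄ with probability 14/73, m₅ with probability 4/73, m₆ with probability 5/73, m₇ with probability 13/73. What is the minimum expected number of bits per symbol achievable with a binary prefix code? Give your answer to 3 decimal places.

Repeatedly combine the two least-probable nodes; the expected code length is the sum of the merged weights.
merge 1/73 + 4/73 → 5/73
merge 5/73 + 5/73 → 10/73
merge 10/73 + 13/73 → 23/73
merge 14/73 + 17/73 → 31/73
merge 19/73 + 23/73 → 42/73
merge 31/73 + 42/73 → 1
L = 5/73 + 10/73 + 23/73 + 31/73 + 42/73 + 1 = 184/73 ≈ 2.521 bits/symbol.

2.521 bits/symbol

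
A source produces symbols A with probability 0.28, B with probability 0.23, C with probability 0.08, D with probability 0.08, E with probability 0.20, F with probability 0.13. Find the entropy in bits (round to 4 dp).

2.4319 bits

H = −Σ pᵢ log₂ pᵢ.
−0.28·log₂(0.28) = 0.5142
−0.23·log₂(0.23) = 0.4877
−0.08·log₂(0.08) = 0.2915
−0.08·log₂(0.08) = 0.2915
−0.20·log₂(0.20) = 0.4644
−0.13·log₂(0.13) = 0.3826
Sum ≈ 2.4319 → 2.4319 bits.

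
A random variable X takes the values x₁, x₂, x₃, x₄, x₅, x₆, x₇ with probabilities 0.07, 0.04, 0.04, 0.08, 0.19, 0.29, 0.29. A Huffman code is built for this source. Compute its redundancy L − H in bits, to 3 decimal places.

Entropy H = −Σ p log₂ p ≈ 2.4226 bits.
Huffman merges: 1/25+1/25→2/25; 7/100+2/25→3/20; 2/25+3/20→23/100; 19/100+23/100→21/50; 29/100+29/100→29/50; 21/50+29/50→1. L = 123/50 ≈ 2.4600.
L − H = 2.4600 − 2.4226 = 0.037 bits.

0.037 bits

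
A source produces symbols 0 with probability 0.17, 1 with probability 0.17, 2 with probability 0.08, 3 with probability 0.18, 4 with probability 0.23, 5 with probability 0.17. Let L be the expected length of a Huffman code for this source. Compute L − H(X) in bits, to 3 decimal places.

Entropy H = −Σ p log₂ p ≈ 2.5282 bits.
Huffman merges: 2/25+17/100→1/4; 17/100+17/100→17/50; 9/50+23/100→41/100; 1/4+17/50→59/100; 41/100+59/100→1. L = 259/100 ≈ 2.5900.
L − H = 2.5900 − 2.5282 = 0.062 bits.

0.062 bits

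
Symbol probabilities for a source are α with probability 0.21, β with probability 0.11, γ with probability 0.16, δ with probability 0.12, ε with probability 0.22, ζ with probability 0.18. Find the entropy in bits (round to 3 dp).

2.539 bits

H = −Σ pᵢ log₂ pᵢ.
−0.21·log₂(0.21) = 0.4728
−0.11·log₂(0.11) = 0.3503
−0.16·log₂(0.16) = 0.4230
−0.12·log₂(0.12) = 0.3671
−0.22·log₂(0.22) = 0.4806
−0.18·log₂(0.18) = 0.4453
Sum ≈ 2.5391 → 2.539 bits.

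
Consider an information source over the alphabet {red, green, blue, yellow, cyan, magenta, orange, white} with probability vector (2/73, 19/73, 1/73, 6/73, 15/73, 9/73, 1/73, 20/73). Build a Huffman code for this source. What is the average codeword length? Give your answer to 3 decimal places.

2.479 bits/symbol

Repeatedly combine the two least-probable nodes; the expected code length is the sum of the merged weights.
merge 1/73 + 1/73 → 2/73
merge 2/73 + 2/73 → 4/73
merge 4/73 + 6/73 → 10/73
merge 9/73 + 10/73 → 19/73
merge 15/73 + 19/73 → 34/73
merge 19/73 + 20/73 → 39/73
merge 34/73 + 39/73 → 1
L = 2/73 + 4/73 + 10/73 + 19/73 + 34/73 + 39/73 + 1 = 181/73 ≈ 2.479 bits/symbol.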